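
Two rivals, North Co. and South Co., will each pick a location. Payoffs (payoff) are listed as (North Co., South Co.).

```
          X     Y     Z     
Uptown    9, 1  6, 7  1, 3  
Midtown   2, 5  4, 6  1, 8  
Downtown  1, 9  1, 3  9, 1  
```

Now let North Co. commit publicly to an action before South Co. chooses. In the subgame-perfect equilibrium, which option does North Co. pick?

Uptown

Solve by backward induction (North Co. leads).
- Uptown → South Co. plays Y (best of 1, 7, 3); North Co. gets 6.
- Midtown → South Co. plays Z (best of 5, 6, 8); North Co. gets 1.
- Downtown → South Co. plays X (best of 9, 3, 1); North Co. gets 1.
North Co.'s induced payoffs are 6, 1, 1, so North Co. commits to Uptown. Subgame-perfect outcome: (Uptown, Y) with payoffs (6, 7).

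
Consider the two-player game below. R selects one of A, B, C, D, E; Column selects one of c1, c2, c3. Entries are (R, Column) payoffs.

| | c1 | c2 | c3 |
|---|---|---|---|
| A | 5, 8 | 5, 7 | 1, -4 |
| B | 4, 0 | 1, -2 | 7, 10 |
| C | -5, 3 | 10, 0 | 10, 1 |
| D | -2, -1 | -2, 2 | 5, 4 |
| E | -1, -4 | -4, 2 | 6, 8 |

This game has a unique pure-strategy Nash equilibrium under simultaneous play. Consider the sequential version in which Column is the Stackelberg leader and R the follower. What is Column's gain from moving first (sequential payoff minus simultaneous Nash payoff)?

Backward induction with Column moving first.
- c1: BR = A, leader payoff 8.
- c2: BR = C, leader payoff 0.
- c3: BR = C, leader payoff 1.
Column's induced payoffs are 8, 0, 1, so Column commits to c1. Subgame-perfect outcome: (A, c1) with payoffs (5, 8).
For the simultaneous game, intersect best replies.
R's best replies: c1→A; c2→C; c3→C.
Column's best replies: A→c1; B→c3; C→c1; D→c3; E→c3.
The unique mutual best reply is (A, c1), giving (5, 8).
Column's commitment gain: 8 − 8 = 0.

0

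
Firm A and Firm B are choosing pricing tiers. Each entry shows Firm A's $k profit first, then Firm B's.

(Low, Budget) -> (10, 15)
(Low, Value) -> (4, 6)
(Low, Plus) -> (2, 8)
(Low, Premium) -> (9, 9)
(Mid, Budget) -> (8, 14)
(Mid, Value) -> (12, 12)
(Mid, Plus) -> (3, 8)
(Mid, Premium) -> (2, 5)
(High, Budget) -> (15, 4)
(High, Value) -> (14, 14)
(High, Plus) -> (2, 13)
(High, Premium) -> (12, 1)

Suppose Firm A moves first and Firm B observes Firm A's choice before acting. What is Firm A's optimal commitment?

High

Work backward from Firm B's decision.
- Low → Firm B plays Budget (best of 15, 6, 8, 9); Firm A gets 10.
- Mid → Firm B plays Budget (best of 14, 12, 8, 5); Firm A gets 8.
- High → Firm B plays Value (best of 4, 14, 13, 1); Firm A gets 14.
Maximizing over 10, 8, 14, Firm A chooses High. Subgame-perfect outcome: (High, Value) with payoffs (14, 14).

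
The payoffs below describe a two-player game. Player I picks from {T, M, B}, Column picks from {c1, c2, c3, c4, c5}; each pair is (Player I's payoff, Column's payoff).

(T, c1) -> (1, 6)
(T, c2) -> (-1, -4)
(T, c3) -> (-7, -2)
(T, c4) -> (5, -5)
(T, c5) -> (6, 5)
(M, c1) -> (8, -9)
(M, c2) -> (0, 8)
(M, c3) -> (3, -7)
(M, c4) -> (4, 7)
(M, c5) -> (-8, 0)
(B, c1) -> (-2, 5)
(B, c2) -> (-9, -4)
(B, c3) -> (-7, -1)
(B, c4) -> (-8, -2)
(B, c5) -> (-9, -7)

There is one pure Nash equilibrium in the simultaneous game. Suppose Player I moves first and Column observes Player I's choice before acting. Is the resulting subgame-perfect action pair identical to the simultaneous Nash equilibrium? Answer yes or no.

Backward induction with Player I moving first.
- T: BR = c1, leader payoff 1.
- M: BR = c2, leader payoff 0.
- B: BR = c1, leader payoff -2.
Player I's induced payoffs are 1, 0, -2, so Player I commits to T. Subgame-perfect outcome: (T, c1) with payoffs (1, 6).
Under simultaneous play:
Player I's best replies: c1→M; c2→M; c3→M; c4→T; c5→T.
Column's best replies: T→c1; M→c2; B→c1.
The unique mutual best reply is (M, c2), giving (0, 8).
Sequential outcome (T, c1) differs from the Nash profile (M, c2).

no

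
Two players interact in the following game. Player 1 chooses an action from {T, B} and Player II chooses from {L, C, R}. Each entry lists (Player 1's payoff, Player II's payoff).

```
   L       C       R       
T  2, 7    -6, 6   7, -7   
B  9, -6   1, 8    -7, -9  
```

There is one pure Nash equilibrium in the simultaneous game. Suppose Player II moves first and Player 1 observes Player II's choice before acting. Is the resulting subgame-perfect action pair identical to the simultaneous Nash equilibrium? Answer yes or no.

yes

Backward induction with Player II moving first.
- L: Player 1 compares 2, 9 and picks B; Player II would get -6.
- C: Player 1 compares -6, 1 and picks B; Player II would get 8.
- R: Player 1 compares 7, -7 and picks T; Player II would get -7.
Maximizing over -6, 8, -7, Player II chooses C. Subgame-perfect outcome: (B, C) with payoffs (1, 8).
For the simultaneous game, intersect best replies.
Player 1's best replies: L→B; C→B; R→T.
Player II's best replies: T→L; B→C.
Only (B, C) has each player best-responding; Nash payoffs (1, 8).
Sequential outcome (B, C) coincides with the Nash profile (B, C).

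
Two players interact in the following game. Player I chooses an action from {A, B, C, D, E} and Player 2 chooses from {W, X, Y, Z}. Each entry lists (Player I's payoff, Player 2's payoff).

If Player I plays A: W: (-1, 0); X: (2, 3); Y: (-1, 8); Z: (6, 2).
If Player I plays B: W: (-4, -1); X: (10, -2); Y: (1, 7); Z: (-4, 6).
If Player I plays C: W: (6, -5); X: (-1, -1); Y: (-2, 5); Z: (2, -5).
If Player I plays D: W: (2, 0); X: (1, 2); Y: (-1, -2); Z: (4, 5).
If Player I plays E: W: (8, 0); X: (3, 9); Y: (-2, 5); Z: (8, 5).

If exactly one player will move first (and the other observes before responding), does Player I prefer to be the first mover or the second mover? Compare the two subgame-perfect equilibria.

first

If Player I leads: Player 2's best replies are A→Y, B→Y, C→Y, D→Z, E→X; Player I's induced payoffs -1, 1, -2, 4, 3; outcome (D, Z), payoffs (4, 5).
If Player 2 leads: Player I's best replies are W→E, X→B, Y→B, Z→E; Player 2's induced payoffs 0, -2, 7, 5; outcome (B, Y), payoffs (1, 7).
Player I gets 4 moving first and 1 moving second, so Player I prefers to move first.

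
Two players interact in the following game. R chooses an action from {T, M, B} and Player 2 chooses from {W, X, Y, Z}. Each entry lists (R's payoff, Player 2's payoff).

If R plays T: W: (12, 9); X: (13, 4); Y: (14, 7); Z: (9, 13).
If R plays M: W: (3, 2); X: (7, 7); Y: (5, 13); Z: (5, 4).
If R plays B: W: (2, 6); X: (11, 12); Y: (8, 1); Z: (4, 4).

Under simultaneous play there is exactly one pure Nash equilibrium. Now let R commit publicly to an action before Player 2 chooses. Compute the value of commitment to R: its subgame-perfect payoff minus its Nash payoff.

Backward induction with R moving first.
- T → Player 2 plays Z (best of 9, 4, 7, 13); R gets 9.
- M → Player 2 plays Y (best of 2, 7, 13, 4); R gets 5.
- B → Player 2 plays X (best of 6, 12, 1, 4); R gets 11.
Maximizing over 9, 5, 11, R chooses B. Subgame-perfect outcome: (B, X) with payoffs (11, 12).
For the simultaneous game, intersect best replies.
R's best replies: W→T; X→T; Y→T; Z→T.
Player 2's best replies: T→Z; M→Y; B→X.
Only (T, Z) has each player best-responding; Nash payoffs (9, 13).
R's commitment gain: 11 − 9 = 2.

2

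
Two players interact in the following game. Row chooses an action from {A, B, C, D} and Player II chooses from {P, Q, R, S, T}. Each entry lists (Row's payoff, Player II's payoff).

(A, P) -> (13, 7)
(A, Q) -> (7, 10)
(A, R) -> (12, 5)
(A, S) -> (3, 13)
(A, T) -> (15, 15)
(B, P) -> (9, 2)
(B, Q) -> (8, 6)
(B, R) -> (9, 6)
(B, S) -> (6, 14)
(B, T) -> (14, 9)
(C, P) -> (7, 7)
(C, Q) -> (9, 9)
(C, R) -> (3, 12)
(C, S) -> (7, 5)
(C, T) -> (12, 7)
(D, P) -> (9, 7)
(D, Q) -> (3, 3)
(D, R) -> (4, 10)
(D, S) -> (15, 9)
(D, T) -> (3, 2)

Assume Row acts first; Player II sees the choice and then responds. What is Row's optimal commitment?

A

Player II best-responds to each possible Row move:
- A → Player II plays T (best of 7, 10, 5, 13, 15); Row gets 15.
- B → Player II plays S (best of 2, 6, 6, 14, 9); Row gets 6.
- C → Player II plays R (best of 7, 9, 12, 5, 7); Row gets 3.
- D → Player II plays R (best of 7, 3, 10, 9, 2); Row gets 4.
Row's induced payoffs are 15, 6, 3, 4, so Row commits to A. Subgame-perfect outcome: (A, T) with payoffs (15, 15).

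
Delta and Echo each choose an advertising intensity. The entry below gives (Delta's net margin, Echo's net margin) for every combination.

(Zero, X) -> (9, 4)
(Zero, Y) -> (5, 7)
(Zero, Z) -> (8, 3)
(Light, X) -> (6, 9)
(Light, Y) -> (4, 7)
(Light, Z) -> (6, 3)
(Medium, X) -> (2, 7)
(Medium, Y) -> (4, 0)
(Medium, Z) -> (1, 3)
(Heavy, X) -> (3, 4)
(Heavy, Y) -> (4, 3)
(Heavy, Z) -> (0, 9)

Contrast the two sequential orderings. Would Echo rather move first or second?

If Delta leads: Echo's best replies are Zero→Y, Light→X, Medium→X, Heavy→Z; Delta's induced payoffs 5, 6, 2, 0; outcome (Light, X), payoffs (6, 9).
If Echo leads: Delta's best replies are X→Zero, Y→Zero, Z→Zero; Echo's induced payoffs 4, 7, 3; outcome (Zero, Y), payoffs (5, 7).
Echo gets 7 moving first and 9 moving second, so Echo prefers to move second.

second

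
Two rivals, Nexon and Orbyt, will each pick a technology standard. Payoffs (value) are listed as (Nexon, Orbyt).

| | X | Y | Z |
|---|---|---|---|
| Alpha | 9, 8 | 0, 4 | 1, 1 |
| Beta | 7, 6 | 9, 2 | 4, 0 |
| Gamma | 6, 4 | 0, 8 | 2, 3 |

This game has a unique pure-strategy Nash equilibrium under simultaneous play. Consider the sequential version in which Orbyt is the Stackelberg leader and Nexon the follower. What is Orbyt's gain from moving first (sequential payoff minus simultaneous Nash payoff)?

Solve by backward induction (Orbyt leads).
- X → Nexon plays Alpha (best of 9, 7, 6); Orbyt gets 8.
- Y → Nexon plays Beta (best of 0, 9, 0); Orbyt gets 2.
- Z → Nexon plays Beta (best of 1, 4, 2); Orbyt gets 0.
Among 8, 2, 0, the best is 8 at X. Subgame-perfect outcome: (Alpha, X) with payoffs (9, 8).
For the simultaneous game, intersect best replies.
Nexon's best replies: X→Alpha; Y→Beta; Z→Beta.
Orbyt's best replies: Alpha→X; Beta→X; Gamma→Y.
Only (Alpha, X) has each player best-responding; Nash payoffs (9, 8).
Orbyt's commitment gain: 8 − 8 = 0.

0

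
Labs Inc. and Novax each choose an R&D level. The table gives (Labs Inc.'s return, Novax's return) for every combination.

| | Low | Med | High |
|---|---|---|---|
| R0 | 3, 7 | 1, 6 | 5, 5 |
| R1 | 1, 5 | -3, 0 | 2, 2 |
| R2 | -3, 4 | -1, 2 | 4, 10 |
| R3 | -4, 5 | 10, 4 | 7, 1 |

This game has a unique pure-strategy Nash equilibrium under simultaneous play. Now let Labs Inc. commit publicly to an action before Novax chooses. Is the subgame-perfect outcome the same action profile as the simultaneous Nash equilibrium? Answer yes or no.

no

Solve by backward induction (Labs Inc. leads).
- R0: BR = Low, leader payoff 3.
- R1: BR = Low, leader payoff 1.
- R2: BR = High, leader payoff 4.
- R3: BR = Low, leader payoff -4.
Maximizing over 3, 1, 4, -4, Labs Inc. chooses R2. Subgame-perfect outcome: (R2, High) with payoffs (4, 10).
Now find the simultaneous Nash equilibrium.
Labs Inc.'s best replies: Low→R0; Med→R3; High→R3.
Novax's best replies: R0→Low; R1→Low; R2→High; R3→Low.
The unique mutual best reply is (R0, Low), giving (3, 7).
Sequential outcome (R2, High) differs from the Nash profile (R0, Low).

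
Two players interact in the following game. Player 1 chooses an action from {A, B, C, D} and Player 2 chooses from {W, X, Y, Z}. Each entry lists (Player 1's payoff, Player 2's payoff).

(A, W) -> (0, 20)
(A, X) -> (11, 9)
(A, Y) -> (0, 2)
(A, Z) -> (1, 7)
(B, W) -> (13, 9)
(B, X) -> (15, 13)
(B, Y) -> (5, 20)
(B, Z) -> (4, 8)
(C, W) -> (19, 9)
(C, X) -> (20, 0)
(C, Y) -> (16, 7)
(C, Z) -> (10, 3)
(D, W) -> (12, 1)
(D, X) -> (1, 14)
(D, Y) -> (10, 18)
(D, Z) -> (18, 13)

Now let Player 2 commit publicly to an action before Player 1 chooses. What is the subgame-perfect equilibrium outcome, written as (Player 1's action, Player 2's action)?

(D, Z)

Solve by backward induction (Player 2 leads).
- W: Player 1 compares 0, 13, 19, 12 and picks C; Player 2 would get 9.
- X: Player 1 compares 11, 15, 20, 1 and picks C; Player 2 would get 0.
- Y: Player 1 compares 0, 5, 16, 10 and picks C; Player 2 would get 7.
- Z: Player 1 compares 1, 4, 10, 18 and picks D; Player 2 would get 13.
Among 9, 0, 7, 13, the best is 13 at Z. Subgame-perfect outcome: (D, Z) with payoffs (18, 13).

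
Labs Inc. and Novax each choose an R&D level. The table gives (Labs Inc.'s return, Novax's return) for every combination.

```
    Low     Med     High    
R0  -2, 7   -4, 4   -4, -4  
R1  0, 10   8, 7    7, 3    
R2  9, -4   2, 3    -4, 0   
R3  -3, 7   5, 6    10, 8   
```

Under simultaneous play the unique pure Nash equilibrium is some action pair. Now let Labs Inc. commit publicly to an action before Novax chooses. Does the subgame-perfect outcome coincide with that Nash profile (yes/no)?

Novax best-responds to each possible Labs Inc. move:
- R0: Novax compares 7, 4, -4 and picks Low; Labs Inc. would get -2.
- R1: Novax compares 10, 7, 3 and picks Low; Labs Inc. would get 0.
- R2: Novax compares -4, 3, 0 and picks Med; Labs Inc. would get 2.
- R3: Novax compares 7, 6, 8 and picks High; Labs Inc. would get 10.
Among -2, 0, 2, 10, the best is 10 at R3. Subgame-perfect outcome: (R3, High) with payoffs (10, 8).
For the simultaneous game, intersect best replies.
Labs Inc.'s best replies: Low→R2; Med→R1; High→R3.
Novax's best replies: R0→Low; R1→Low; R2→Med; R3→High.
The unique mutual best reply is (R3, High), giving (10, 8).
Sequential outcome (R3, High) coincides with the Nash profile (R3, High).

yes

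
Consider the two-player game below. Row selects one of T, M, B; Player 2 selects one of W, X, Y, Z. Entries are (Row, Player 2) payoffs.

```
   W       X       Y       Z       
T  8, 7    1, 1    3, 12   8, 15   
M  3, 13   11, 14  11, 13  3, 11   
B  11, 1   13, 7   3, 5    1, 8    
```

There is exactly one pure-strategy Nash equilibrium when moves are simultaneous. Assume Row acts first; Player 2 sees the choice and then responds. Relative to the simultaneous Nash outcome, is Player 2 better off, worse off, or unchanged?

worse off

Backward induction with Row moving first.
- T: Player 2 compares 7, 1, 12, 15 and picks Z; Row would get 8.
- M: Player 2 compares 13, 14, 13, 11 and picks X; Row would get 11.
- B: Player 2 compares 1, 7, 5, 8 and picks Z; Row would get 1.
Maximizing over 8, 11, 1, Row chooses M. Subgame-perfect outcome: (M, X) with payoffs (11, 14).
Under simultaneous play:
Row's best replies: W→B; X→B; Y→M; Z→T.
Player 2's best replies: T→Z; M→X; B→Z.
The unique mutual best reply is (T, Z), giving (8, 15).
Player 2 earns 14 sequentially versus 15 at the Nash outcome: worse off.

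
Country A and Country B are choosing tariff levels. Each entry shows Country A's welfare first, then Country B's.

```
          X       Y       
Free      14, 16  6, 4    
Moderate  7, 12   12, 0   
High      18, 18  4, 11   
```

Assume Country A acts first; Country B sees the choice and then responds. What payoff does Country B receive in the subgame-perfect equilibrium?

Backward induction with Country A moving first.
- Free: Country B compares 16, 4 and picks X; Country A would get 14.
- Moderate: Country B compares 12, 0 and picks X; Country A would get 7.
- High: Country B compares 18, 11 and picks X; Country A would get 18.
Among 14, 7, 18, the best is 18 at High. Subgame-perfect outcome: (High, X) with payoffs (18, 18).

18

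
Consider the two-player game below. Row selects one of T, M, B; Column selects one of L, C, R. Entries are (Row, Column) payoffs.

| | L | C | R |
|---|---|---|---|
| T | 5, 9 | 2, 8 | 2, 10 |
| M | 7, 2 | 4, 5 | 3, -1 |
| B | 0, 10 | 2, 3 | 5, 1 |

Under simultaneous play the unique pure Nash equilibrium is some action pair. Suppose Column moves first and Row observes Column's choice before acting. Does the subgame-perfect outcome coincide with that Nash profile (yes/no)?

yes

Work backward from Row's decision.
- L: Row compares 5, 7, 0 and picks M; Column would get 2.
- C: Row compares 2, 4, 2 and picks M; Column would get 5.
- R: Row compares 2, 3, 5 and picks B; Column would get 1.
Column's induced payoffs are 2, 5, 1, so Column commits to C. Subgame-perfect outcome: (M, C) with payoffs (4, 5).
Under simultaneous play:
Row's best replies: L→M; C→M; R→B.
Column's best replies: T→R; M→C; B→L.
Only (M, C) has each player best-responding; Nash payoffs (4, 5).
Sequential outcome (M, C) coincides with the Nash profile (M, C).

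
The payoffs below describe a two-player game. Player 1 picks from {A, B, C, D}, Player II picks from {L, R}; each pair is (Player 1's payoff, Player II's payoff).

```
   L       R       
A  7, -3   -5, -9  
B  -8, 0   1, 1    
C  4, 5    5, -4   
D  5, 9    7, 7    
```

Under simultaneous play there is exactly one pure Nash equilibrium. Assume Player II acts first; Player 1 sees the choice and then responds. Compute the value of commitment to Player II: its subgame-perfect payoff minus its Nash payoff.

Solve by backward induction (Player II leads).
- L: Player 1 compares 7, -8, 4, 5 and picks A; Player II would get -3.
- R: Player 1 compares -5, 1, 5, 7 and picks D; Player II would get 7.
Player II's induced payoffs are -3, 7, so Player II commits to R. Subgame-perfect outcome: (D, R) with payoffs (7, 7).
Under simultaneous play:
Player 1's best replies: L→A; R→D.
Player II's best replies: A→L; B→R; C→L; D→L.
The unique mutual best reply is (A, L), giving (7, -3).
Player II's commitment gain: 7 − -3 = 10.

10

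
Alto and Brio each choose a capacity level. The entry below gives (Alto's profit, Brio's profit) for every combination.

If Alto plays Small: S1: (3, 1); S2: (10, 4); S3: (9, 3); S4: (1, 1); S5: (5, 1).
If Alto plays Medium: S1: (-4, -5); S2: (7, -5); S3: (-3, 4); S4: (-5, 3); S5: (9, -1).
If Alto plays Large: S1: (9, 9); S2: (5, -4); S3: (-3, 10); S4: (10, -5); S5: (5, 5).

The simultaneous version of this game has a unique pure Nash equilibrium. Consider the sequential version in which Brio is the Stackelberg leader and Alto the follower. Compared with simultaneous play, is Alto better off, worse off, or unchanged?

worse off

Work backward from Alto's decision.
- S1: Alto compares 3, -4, 9 and picks Large; Brio would get 9.
- S2: Alto compares 10, 7, 5 and picks Small; Brio would get 4.
- S3: Alto compares 9, -3, -3 and picks Small; Brio would get 3.
- S4: Alto compares 1, -5, 10 and picks Large; Brio would get -5.
- S5: Alto compares 5, 9, 5 and picks Medium; Brio would get -1.
Among 9, 4, 3, -5, -1, the best is 9 at S1. Subgame-perfect outcome: (Large, S1) with payoffs (9, 9).
Now find the simultaneous Nash equilibrium.
Alto's best replies: S1→Large; S2→Small; S3→Small; S4→Large; S5→Medium.
Brio's best replies: Small→S2; Medium→S3; Large→S3.
The unique mutual best reply is (Small, S2), giving (10, 4).
Alto earns 9 sequentially versus 10 at the Nash outcome: worse off.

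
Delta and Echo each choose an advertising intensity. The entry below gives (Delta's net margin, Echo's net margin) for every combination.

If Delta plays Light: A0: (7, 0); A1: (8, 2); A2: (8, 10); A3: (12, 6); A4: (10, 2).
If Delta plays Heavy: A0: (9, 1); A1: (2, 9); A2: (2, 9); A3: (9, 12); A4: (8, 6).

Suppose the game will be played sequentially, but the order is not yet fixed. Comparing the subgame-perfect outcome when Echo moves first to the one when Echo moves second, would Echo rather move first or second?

second

If Delta leads: Echo's best replies are Light→A2, Heavy→A3; Delta's induced payoffs 8, 9; outcome (Heavy, A3), payoffs (9, 12).
If Echo leads: Delta's best replies are A0→Heavy, A1→Light, A2→Light, A3→Light, A4→Light; Echo's induced payoffs 1, 2, 10, 6, 2; outcome (Light, A2), payoffs (8, 10).
Echo gets 10 moving first and 12 moving second, so Echo prefers to move second.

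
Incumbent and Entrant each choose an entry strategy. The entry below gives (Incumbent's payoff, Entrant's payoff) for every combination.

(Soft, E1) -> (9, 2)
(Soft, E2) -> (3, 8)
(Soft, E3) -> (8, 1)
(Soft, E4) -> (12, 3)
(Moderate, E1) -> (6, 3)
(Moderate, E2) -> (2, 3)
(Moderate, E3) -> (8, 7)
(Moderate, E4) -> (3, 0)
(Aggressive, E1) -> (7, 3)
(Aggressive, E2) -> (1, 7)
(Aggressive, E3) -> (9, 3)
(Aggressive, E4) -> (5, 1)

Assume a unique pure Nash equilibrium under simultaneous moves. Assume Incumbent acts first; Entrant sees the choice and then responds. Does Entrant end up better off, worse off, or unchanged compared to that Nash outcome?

Solve by backward induction (Incumbent leads).
- Soft → Entrant plays E2 (best of 2, 8, 1, 3); Incumbent gets 3.
- Moderate → Entrant plays E3 (best of 3, 3, 7, 0); Incumbent gets 8.
- Aggressive → Entrant plays E2 (best of 3, 7, 3, 1); Incumbent gets 1.
Maximizing over 3, 8, 1, Incumbent chooses Moderate. Subgame-perfect outcome: (Moderate, E3) with payoffs (8, 7).
Now find the simultaneous Nash equilibrium.
Incumbent's best replies: E1→Soft; E2→Soft; E3→Aggressive; E4→Soft.
Entrant's best replies: Soft→E2; Moderate→E3; Aggressive→E2.
The unique mutual best reply is (Soft, E2), giving (3, 8).
Entrant earns 7 sequentially versus 8 at the Nash outcome: worse off.

worse off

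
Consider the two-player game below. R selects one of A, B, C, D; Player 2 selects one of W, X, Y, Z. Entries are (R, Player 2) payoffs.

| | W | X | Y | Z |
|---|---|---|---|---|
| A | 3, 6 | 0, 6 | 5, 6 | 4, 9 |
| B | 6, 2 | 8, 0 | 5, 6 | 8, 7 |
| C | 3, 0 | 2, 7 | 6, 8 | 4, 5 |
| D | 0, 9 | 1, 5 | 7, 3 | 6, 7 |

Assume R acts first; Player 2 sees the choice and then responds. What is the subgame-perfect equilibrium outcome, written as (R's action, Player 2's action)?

Work backward from Player 2's decision.
- A: Player 2 compares 6, 6, 6, 9 and picks Z; R would get 4.
- B: Player 2 compares 2, 0, 6, 7 and picks Z; R would get 8.
- C: Player 2 compares 0, 7, 8, 5 and picks Y; R would get 6.
- D: Player 2 compares 9, 5, 3, 7 and picks W; R would get 0.
R's induced payoffs are 4, 8, 6, 0, so R commits to B. Subgame-perfect outcome: (B, Z) with payoffs (8, 7).

(B, Z)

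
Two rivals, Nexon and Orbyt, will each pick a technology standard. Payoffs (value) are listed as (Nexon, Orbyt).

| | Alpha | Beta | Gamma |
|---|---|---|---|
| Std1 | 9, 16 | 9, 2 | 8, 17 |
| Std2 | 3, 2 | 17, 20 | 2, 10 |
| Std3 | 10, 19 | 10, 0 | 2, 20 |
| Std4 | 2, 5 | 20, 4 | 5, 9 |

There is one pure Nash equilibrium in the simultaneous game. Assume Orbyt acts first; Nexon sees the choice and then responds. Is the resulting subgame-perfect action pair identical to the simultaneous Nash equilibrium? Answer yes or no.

Backward induction with Orbyt moving first.
- Alpha → Nexon plays Std3 (best of 9, 3, 10, 2); Orbyt gets 19.
- Beta → Nexon plays Std4 (best of 9, 17, 10, 20); Orbyt gets 4.
- Gamma → Nexon plays Std1 (best of 8, 2, 2, 5); Orbyt gets 17.
Among 19, 4, 17, the best is 19 at Alpha. Subgame-perfect outcome: (Std3, Alpha) with payoffs (10, 19).
For the simultaneous game, intersect best replies.
Nexon's best replies: Alpha→Std3; Beta→Std4; Gamma→Std1.
Orbyt's best replies: Std1→Gamma; Std2→Beta; Std3→Gamma; Std4→Gamma.
The unique mutual best reply is (Std1, Gamma), giving (8, 17).
Sequential outcome (Std3, Alpha) differs from the Nash profile (Std1, Gamma).

no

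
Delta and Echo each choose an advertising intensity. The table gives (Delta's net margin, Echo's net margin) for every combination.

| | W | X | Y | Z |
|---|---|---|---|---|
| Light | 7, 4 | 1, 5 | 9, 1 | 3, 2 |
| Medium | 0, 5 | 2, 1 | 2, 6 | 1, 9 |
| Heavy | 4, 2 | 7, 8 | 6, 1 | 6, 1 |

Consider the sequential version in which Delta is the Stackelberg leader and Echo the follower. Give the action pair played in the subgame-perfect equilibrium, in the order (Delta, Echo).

Echo best-responds to each possible Delta move:
- Light: BR = X, leader payoff 1.
- Medium: BR = Z, leader payoff 1.
- Heavy: BR = X, leader payoff 7.
Maximizing over 1, 1, 7, Delta chooses Heavy. Subgame-perfect outcome: (Heavy, X) with payoffs (7, 8).

(Heavy, X)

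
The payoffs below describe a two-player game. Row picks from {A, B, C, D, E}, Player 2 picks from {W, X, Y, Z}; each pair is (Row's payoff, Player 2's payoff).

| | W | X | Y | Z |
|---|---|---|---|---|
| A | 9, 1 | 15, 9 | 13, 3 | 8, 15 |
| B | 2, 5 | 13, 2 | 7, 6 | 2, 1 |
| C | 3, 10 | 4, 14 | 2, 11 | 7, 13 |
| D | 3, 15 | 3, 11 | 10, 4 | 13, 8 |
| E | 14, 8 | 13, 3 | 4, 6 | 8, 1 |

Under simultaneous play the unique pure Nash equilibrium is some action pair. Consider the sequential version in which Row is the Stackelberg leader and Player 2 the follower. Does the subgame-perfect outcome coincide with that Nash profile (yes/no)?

yes

Player 2 best-responds to each possible Row move:
- A: BR = Z, leader payoff 8.
- B: BR = Y, leader payoff 7.
- C: BR = X, leader payoff 4.
- D: BR = W, leader payoff 3.
- E: BR = W, leader payoff 14.
Maximizing over 8, 7, 4, 3, 14, Row chooses E. Subgame-perfect outcome: (E, W) with payoffs (14, 8).
Under simultaneous play:
Row's best replies: W→E; X→A; Y→A; Z→D.
Player 2's best replies: A→Z; B→Y; C→X; D→W; E→W.
Only (E, W) has each player best-responding; Nash payoffs (14, 8).
Sequential outcome (E, W) coincides with the Nash profile (E, W).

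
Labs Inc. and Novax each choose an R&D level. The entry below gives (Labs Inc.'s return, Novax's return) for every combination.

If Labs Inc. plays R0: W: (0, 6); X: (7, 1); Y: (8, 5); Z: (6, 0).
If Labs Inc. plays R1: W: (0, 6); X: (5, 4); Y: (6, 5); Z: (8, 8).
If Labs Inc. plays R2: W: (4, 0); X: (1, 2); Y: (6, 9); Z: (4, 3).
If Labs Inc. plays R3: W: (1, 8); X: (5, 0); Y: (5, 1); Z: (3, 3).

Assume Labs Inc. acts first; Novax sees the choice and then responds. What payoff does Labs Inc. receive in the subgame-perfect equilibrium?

Solve by backward induction (Labs Inc. leads).
- R0: Novax compares 6, 1, 5, 0 and picks W; Labs Inc. would get 0.
- R1: Novax compares 6, 4, 5, 8 and picks Z; Labs Inc. would get 8.
- R2: Novax compares 0, 2, 9, 3 and picks Y; Labs Inc. would get 6.
- R3: Novax compares 8, 0, 1, 3 and picks W; Labs Inc. would get 1.
Maximizing over 0, 8, 6, 1, Labs Inc. chooses R1. Subgame-perfect outcome: (R1, Z) with payoffs (8, 8).

8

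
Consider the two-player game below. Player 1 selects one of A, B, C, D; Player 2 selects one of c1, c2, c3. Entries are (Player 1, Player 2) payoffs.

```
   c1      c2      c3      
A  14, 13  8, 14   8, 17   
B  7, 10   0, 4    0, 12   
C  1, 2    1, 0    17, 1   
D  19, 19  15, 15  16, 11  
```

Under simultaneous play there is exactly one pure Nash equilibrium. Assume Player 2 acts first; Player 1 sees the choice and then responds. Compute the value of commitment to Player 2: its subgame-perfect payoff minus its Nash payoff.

0

Backward induction with Player 2 moving first.
- c1: Player 1 compares 14, 7, 1, 19 and picks D; Player 2 would get 19.
- c2: Player 1 compares 8, 0, 1, 15 and picks D; Player 2 would get 15.
- c3: Player 1 compares 8, 0, 17, 16 and picks C; Player 2 would get 1.
Player 2's induced payoffs are 19, 15, 1, so Player 2 commits to c1. Subgame-perfect outcome: (D, c1) with payoffs (19, 19).
Under simultaneous play:
Player 1's best replies: c1→D; c2→D; c3→C.
Player 2's best replies: A→c3; B→c3; C→c1; D→c1.
The unique mutual best reply is (D, c1), giving (19, 19).
Player 2's commitment gain: 19 − 19 = 0.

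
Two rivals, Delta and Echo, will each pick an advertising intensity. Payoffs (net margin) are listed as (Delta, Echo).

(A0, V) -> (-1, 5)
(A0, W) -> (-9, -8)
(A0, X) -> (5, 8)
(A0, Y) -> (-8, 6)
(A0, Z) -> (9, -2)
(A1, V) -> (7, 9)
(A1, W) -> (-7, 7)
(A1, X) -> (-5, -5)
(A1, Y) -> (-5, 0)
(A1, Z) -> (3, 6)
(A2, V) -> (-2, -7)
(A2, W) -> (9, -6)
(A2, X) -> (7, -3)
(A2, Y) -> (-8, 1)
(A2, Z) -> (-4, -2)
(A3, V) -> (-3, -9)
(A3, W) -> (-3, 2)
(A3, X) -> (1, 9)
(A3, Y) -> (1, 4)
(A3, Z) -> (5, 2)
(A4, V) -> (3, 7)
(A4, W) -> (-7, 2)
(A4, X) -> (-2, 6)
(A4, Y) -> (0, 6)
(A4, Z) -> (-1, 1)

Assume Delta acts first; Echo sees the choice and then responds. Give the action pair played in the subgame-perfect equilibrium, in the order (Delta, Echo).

Backward induction with Delta moving first.
- A0: BR = X, leader payoff 5.
- A1: BR = V, leader payoff 7.
- A2: BR = Y, leader payoff -8.
- A3: BR = X, leader payoff 1.
- A4: BR = V, leader payoff 3.
Among 5, 7, -8, 1, 3, the best is 7 at A1. Subgame-perfect outcome: (A1, V) with payoffs (7, 9).

(A1, V)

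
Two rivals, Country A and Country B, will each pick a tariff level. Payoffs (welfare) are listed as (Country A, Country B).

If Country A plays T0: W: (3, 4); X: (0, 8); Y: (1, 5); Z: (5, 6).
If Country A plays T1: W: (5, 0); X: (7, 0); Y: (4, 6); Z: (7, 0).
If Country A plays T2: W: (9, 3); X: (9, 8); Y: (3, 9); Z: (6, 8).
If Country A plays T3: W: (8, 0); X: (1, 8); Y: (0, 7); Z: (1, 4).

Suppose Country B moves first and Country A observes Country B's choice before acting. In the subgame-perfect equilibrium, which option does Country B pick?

Country A best-responds to each possible Country B move:
- W: Country A compares 3, 5, 9, 8 and picks T2; Country B would get 3.
- X: Country A compares 0, 7, 9, 1 and picks T2; Country B would get 8.
- Y: Country A compares 1, 4, 3, 0 and picks T1; Country B would get 6.
- Z: Country A compares 5, 7, 6, 1 and picks T1; Country B would get 0.
Maximizing over 3, 8, 6, 0, Country B chooses X. Subgame-perfect outcome: (T2, X) with payoffs (9, 8).

X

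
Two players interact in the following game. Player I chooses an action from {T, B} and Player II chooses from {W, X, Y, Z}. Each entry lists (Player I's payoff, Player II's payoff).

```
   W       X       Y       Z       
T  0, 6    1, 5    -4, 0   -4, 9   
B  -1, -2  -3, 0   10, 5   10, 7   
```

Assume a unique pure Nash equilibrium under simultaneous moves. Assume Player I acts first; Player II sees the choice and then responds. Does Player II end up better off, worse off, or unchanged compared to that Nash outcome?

Backward induction with Player I moving first.
- T: BR = Z, leader payoff -4.
- B: BR = Z, leader payoff 10.
Among -4, 10, the best is 10 at B. Subgame-perfect outcome: (B, Z) with payoffs (10, 7).
Now find the simultaneous Nash equilibrium.
Player I's best replies: W→T; X→T; Y→B; Z→B.
Player II's best replies: T→Z; B→Z.
Only (B, Z) has each player best-responding; Nash payoffs (10, 7).
Player II earns 7 sequentially versus 7 at the Nash outcome: unchanged.

unchanged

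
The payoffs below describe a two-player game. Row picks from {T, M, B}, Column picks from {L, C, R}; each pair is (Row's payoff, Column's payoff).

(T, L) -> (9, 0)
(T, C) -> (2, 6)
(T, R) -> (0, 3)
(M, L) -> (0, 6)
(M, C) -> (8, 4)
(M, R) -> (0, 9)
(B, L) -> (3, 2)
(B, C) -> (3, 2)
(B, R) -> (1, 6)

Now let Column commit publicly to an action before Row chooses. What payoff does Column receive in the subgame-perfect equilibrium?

6

Work backward from Row's decision.
- L: BR = T, leader payoff 0.
- C: BR = M, leader payoff 4.
- R: BR = B, leader payoff 6.
Among 0, 4, 6, the best is 6 at R. Subgame-perfect outcome: (B, R) with payoffs (1, 6).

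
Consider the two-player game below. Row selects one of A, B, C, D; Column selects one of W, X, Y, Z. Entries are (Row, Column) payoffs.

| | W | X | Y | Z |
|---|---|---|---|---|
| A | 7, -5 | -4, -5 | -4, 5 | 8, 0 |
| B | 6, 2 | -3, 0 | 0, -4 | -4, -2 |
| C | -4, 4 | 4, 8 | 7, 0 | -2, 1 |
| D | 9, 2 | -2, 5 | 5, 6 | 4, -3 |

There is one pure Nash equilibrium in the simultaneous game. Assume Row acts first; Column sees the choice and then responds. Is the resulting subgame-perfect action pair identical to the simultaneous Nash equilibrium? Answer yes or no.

no

Solve by backward induction (Row leads).
- A → Column plays Y (best of -5, -5, 5, 0); Row gets -4.
- B → Column plays W (best of 2, 0, -4, -2); Row gets 6.
- C → Column plays X (best of 4, 8, 0, 1); Row gets 4.
- D → Column plays Y (best of 2, 5, 6, -3); Row gets 5.
Maximizing over -4, 6, 4, 5, Row chooses B. Subgame-perfect outcome: (B, W) with payoffs (6, 2).
Now find the simultaneous Nash equilibrium.
Row's best replies: W→D; X→C; Y→C; Z→A.
Column's best replies: A→Y; B→W; C→X; D→Y.
The unique mutual best reply is (C, X), giving (4, 8).
Sequential outcome (B, W) differs from the Nash profile (C, X).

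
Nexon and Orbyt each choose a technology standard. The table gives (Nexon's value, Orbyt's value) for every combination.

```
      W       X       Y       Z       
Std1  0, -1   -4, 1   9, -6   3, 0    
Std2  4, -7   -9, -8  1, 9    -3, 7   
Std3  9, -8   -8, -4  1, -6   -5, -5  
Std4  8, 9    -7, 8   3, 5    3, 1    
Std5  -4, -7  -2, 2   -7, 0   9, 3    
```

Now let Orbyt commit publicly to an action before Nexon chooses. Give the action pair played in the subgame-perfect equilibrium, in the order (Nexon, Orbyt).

(Std5, Z)

Backward induction with Orbyt moving first.
- W → Nexon plays Std3 (best of 0, 4, 9, 8, -4); Orbyt gets -8.
- X → Nexon plays Std5 (best of -4, -9, -8, -7, -2); Orbyt gets 2.
- Y → Nexon plays Std1 (best of 9, 1, 1, 3, -7); Orbyt gets -6.
- Z → Nexon plays Std5 (best of 3, -3, -5, 3, 9); Orbyt gets 3.
Maximizing over -8, 2, -6, 3, Orbyt chooses Z. Subgame-perfect outcome: (Std5, Z) with payoffs (9, 3).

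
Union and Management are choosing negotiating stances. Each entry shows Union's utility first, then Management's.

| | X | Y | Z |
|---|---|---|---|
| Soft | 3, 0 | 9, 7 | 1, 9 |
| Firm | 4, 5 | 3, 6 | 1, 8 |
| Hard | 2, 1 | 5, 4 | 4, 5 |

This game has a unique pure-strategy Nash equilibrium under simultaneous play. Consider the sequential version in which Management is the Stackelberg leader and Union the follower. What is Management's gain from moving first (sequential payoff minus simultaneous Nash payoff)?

2

Backward induction with Management moving first.
- X: BR = Firm, leader payoff 5.
- Y: BR = Soft, leader payoff 7.
- Z: BR = Hard, leader payoff 5.
Among 5, 7, 5, the best is 7 at Y. Subgame-perfect outcome: (Soft, Y) with payoffs (9, 7).
Now find the simultaneous Nash equilibrium.
Union's best replies: X→Firm; Y→Soft; Z→Hard.
Management's best replies: Soft→Z; Firm→Z; Hard→Z.
Only (Hard, Z) has each player best-responding; Nash payoffs (4, 5).
Management's commitment gain: 7 − 5 = 2.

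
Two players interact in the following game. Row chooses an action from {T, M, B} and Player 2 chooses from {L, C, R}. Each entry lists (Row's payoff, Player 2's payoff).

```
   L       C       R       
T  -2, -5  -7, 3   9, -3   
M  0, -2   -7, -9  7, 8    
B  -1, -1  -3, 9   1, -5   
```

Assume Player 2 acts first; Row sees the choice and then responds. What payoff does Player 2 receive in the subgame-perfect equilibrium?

9

Backward induction with Player 2 moving first.
- L → Row plays M (best of -2, 0, -1); Player 2 gets -2.
- C → Row plays B (best of -7, -7, -3); Player 2 gets 9.
- R → Row plays T (best of 9, 7, 1); Player 2 gets -3.
Maximizing over -2, 9, -3, Player 2 chooses C. Subgame-perfect outcome: (B, C) with payoffs (-3, 9).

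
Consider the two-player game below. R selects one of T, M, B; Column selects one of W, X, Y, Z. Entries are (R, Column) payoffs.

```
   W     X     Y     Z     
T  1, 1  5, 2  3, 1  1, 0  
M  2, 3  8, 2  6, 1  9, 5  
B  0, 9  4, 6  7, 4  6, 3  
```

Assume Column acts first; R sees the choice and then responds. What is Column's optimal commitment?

Z

R best-responds to each possible Column move:
- W: R compares 1, 2, 0 and picks M; Column would get 3.
- X: R compares 5, 8, 4 and picks M; Column would get 2.
- Y: R compares 3, 6, 7 and picks B; Column would get 4.
- Z: R compares 1, 9, 6 and picks M; Column would get 5.
Column's induced payoffs are 3, 2, 4, 5, so Column commits to Z. Subgame-perfect outcome: (M, Z) with payoffs (9, 5).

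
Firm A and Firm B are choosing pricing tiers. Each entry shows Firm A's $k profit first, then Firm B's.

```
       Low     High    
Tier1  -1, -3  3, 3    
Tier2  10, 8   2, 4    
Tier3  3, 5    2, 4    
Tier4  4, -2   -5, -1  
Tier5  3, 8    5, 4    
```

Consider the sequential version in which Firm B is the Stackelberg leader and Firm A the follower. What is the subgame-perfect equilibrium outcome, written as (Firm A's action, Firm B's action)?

Work backward from Firm A's decision.
- Low → Firm A plays Tier2 (best of -1, 10, 3, 4, 3); Firm B gets 8.
- High → Firm A plays Tier5 (best of 3, 2, 2, -5, 5); Firm B gets 4.
Among 8, 4, the best is 8 at Low. Subgame-perfect outcome: (Tier2, Low) with payoffs (10, 8).

(Tier2, Low)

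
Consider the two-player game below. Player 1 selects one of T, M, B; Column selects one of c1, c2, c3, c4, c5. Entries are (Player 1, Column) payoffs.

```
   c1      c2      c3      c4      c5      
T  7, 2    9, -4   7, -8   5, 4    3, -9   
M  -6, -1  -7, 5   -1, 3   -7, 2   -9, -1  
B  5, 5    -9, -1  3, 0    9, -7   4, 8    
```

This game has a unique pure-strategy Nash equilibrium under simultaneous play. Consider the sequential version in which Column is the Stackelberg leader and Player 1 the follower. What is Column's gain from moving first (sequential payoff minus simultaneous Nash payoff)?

0

Solve by backward induction (Column leads).
- c1: Player 1 compares 7, -6, 5 and picks T; Column would get 2.
- c2: Player 1 compares 9, -7, -9 and picks T; Column would get -4.
- c3: Player 1 compares 7, -1, 3 and picks T; Column would get -8.
- c4: Player 1 compares 5, -7, 9 and picks B; Column would get -7.
- c5: Player 1 compares 3, -9, 4 and picks B; Column would get 8.
Among 2, -4, -8, -7, 8, the best is 8 at c5. Subgame-perfect outcome: (B, c5) with payoffs (4, 8).
Now find the simultaneous Nash equilibrium.
Player 1's best replies: c1→T; c2→T; c3→T; c4→B; c5→B.
Column's best replies: T→c4; M→c2; B→c5.
Only (B, c5) has each player best-responding; Nash payoffs (4, 8).
Column's commitment gain: 8 − 8 = 0.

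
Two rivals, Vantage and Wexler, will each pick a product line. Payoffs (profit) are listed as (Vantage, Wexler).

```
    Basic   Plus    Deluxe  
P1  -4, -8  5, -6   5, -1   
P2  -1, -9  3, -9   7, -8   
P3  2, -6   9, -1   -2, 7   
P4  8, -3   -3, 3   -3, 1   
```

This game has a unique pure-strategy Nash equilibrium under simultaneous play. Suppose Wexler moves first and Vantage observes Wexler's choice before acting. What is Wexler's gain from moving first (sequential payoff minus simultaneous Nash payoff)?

Vantage best-responds to each possible Wexler move:
- Basic → Vantage plays P4 (best of -4, -1, 2, 8); Wexler gets -3.
- Plus → Vantage plays P3 (best of 5, 3, 9, -3); Wexler gets -1.
- Deluxe → Vantage plays P2 (best of 5, 7, -2, -3); Wexler gets -8.
Wexler's induced payoffs are -3, -1, -8, so Wexler commits to Plus. Subgame-perfect outcome: (P3, Plus) with payoffs (9, -1).
Now find the simultaneous Nash equilibrium.
Vantage's best replies: Basic→P4; Plus→P3; Deluxe→P2.
Wexler's best replies: P1→Deluxe; P2→Deluxe; P3→Deluxe; P4→Plus.
Only (P2, Deluxe) has each player best-responding; Nash payoffs (7, -8).
Wexler's commitment gain: -1 − -8 = 7.

7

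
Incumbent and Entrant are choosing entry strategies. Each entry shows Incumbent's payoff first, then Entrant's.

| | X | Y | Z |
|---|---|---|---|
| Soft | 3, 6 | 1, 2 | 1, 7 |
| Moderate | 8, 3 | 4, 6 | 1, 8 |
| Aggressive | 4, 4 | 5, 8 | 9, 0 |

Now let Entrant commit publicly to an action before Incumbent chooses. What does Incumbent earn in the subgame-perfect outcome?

Work backward from Incumbent's decision.
- X → Incumbent plays Moderate (best of 3, 8, 4); Entrant gets 3.
- Y → Incumbent plays Aggressive (best of 1, 4, 5); Entrant gets 8.
- Z → Incumbent plays Aggressive (best of 1, 1, 9); Entrant gets 0.
Maximizing over 3, 8, 0, Entrant chooses Y. Subgame-perfect outcome: (Aggressive, Y) with payoffs (5, 8).

5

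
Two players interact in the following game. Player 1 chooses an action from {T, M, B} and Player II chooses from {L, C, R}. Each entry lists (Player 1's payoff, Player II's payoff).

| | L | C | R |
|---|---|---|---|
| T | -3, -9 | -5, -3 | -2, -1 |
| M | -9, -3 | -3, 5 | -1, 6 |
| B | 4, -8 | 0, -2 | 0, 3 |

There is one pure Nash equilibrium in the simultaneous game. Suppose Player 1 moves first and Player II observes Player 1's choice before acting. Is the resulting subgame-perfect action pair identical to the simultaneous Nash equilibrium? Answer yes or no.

Work backward from Player II's decision.
- T → Player II plays R (best of -9, -3, -1); Player 1 gets -2.
- M → Player II plays R (best of -3, 5, 6); Player 1 gets -1.
- B → Player II plays R (best of -8, -2, 3); Player 1 gets 0.
Player 1's induced payoffs are -2, -1, 0, so Player 1 commits to B. Subgame-perfect outcome: (B, R) with payoffs (0, 3).
Now find the simultaneous Nash equilibrium.
Player 1's best replies: L→B; C→B; R→B.
Player II's best replies: T→R; M→R; B→R.
Only (B, R) has each player best-responding; Nash payoffs (0, 3).
Sequential outcome (B, R) coincides with the Nash profile (B, R).

yes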